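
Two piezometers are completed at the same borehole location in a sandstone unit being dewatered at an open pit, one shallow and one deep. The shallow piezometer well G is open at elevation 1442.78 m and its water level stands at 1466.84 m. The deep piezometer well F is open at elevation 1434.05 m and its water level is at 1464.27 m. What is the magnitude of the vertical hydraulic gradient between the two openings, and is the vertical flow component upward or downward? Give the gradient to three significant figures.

|i_v| ≈ 0.294; vertical flow is downward

Total head at well G: h = 1466.84 m (water level in the standpipe).
Total head at well F: h = 1464.27 m.
Δh = h(well G) − h(well F) = 1466.84 − 1464.27 = 2.57 m.
Vertical separation Δz = 1442.78 − 1434.05 = 8.73 m.
|i_v| = |Δh| / Δz = 2.57 / 8.73 = 0.294.
Head is higher in the shallow piezometer, so vertical flow is downward (recharge condition).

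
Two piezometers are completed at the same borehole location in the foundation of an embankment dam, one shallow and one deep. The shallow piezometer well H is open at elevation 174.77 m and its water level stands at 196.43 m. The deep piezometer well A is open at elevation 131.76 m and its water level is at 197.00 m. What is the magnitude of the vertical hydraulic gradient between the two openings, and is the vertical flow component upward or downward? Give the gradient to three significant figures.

Total head at well H: h = 196.43 m (water level in the standpipe).
Total head at well A: h = 197.00 m.
Δh = h(well H) − h(well A) = 196.43 − 197.00 = -0.57 m.
Vertical separation Δz = 174.77 − 131.76 = 43.01 m.
|i_v| = |Δh| / Δz = 0.57 / 43.01 = 0.0133.
Head is higher in the deep piezometer, so vertical flow is upward (discharge condition).

|i_v| ≈ 0.0133; vertical flow is upward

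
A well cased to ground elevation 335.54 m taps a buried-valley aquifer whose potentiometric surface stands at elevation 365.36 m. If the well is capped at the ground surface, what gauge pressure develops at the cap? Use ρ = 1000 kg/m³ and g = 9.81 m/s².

Head above the cap: Δh = 365.36 − 335.54 = 29.82 m.
P = ρgΔh = 1000 × 9.81 × 29.82 = 292534 Pa ≈ 293 kPa.

P ≈ 293 kPa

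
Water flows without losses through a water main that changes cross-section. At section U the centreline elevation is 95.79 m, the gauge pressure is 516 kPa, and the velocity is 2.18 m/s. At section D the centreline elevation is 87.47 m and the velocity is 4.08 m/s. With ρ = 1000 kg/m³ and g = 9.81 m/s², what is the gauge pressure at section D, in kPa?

P₂ ≈ 592 kPa

Pressure head at U: ψ₁ = P₁/(ρg) = 516×1000 / (1000 × 9.81) = 52.60 m.
Velocity heads: v₁²/2g = 2.18²/19.62 = 0.242 m; v₂²/2g = 4.08²/19.62 = 0.848 m.
Total head H = z₁ + ψ₁ + v₁²/2g = 95.79 + 52.60 + 0.242 = 148.63 m.
ψ₂ = H − z₂ − v₂²/2g = 148.63 − 87.47 − 0.848 = 60.31 m.
P₂ = ρgψ₂ = 1000 × 9.81 × 60.31 ≈ 592 kPa.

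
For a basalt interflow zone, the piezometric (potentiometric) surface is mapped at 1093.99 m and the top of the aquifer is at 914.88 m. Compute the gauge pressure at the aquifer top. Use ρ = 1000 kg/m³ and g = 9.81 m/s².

Pressure head at the aquifer top: ψ = h − z = 1093.99 − 914.88 = 179.11 m.
P = ρgψ = 1000 × 9.81 × 179.11 = 1757069 Pa ≈ 1760 kPa.

P ≈ 1760 kPa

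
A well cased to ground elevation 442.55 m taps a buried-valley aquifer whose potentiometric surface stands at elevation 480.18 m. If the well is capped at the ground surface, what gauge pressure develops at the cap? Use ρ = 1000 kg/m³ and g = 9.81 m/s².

P ≈ 369 kPa

Head above the cap: Δh = 480.18 − 442.55 = 37.63 m.
P = ρgΔh = 1000 × 9.81 × 37.63 = 369150 Pa ≈ 369 kPa.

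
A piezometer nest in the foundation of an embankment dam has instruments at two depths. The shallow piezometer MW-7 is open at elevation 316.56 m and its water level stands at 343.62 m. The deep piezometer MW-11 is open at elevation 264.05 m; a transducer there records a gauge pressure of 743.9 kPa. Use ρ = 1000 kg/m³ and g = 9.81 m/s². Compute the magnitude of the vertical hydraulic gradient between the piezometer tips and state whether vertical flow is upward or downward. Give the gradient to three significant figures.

Total head at MW-7: h = 343.62 m (water level in the standpipe).
Pressure head at MW-11: ψ = P/(ρg) = 743.9×1000 / (1000 × 9.81) = 75.83 m.
Total head at MW-11: h = z + ψ = 264.05 + 75.83 = 339.88 m.
Δh = h(MW-7) − h(MW-11) = 343.62 − 339.88 = 3.74 m.
Vertical separation Δz = 316.56 − 264.05 = 52.51 m.
|i_v| = |Δh| / Δz = 3.74 / 52.51 = 0.0712.
Head is higher in the shallow piezometer, so vertical flow is downward (recharge condition).

|i_v| ≈ 0.0712; vertical flow is downward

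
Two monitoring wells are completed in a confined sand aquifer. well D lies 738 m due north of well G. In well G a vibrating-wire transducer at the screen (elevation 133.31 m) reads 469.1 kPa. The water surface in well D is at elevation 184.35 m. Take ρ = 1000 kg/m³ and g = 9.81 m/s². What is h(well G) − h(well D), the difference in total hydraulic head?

Δh ≈ -3.22 m

Pressure head at well G: ψ = P/(ρg) = 469.1×1000 / (1000 × 9.81) = 47.82 m.
Total head at well G: h = z + ψ = 133.31 + 47.82 = 181.13 m.
Total head at well D: h = 184.35 m (water level in the piezometer is the total head).
Head difference: h(well G) − h(well D) = 181.13 − 184.35 = -3.22 m.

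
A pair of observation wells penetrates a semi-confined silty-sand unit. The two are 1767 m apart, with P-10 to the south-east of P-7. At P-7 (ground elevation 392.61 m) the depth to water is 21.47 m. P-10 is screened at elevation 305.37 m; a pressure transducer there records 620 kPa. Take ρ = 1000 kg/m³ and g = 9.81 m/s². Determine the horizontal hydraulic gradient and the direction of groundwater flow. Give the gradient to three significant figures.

Total head at P-7: h = 392.61 − 21.47 = 371.14 m.
Pressure head at P-10: ψ = P/(ρg) = 620×1000 / (1000 × 9.81) = 63.20 m.
Total head at P-10: h = z + ψ = 305.37 + 63.20 = 368.57 m.
Head difference: h(P-7) − h(P-10) = 371.14 − 368.57 = 2.57 m.
Hydraulic gradient: i = |Δh| / L = 2.57 / 1767 = 0.00145.
Flow is from higher to lower head: from P-7 toward P-10, i.e. toward the south-east.

i ≈ 0.00145; groundwater flows toward the south-east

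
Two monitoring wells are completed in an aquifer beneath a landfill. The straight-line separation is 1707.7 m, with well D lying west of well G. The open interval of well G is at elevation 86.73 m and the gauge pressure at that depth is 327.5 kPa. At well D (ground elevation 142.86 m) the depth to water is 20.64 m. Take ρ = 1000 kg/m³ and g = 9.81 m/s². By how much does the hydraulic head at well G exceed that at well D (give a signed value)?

Δh ≈ -2.11 m

Pressure head at well G: ψ = P/(ρg) = 327.5×1000 / (1000 × 9.81) = 33.38 m.
Total head at well G: h = z + ψ = 86.73 + 33.38 = 120.11 m.
Total head at well D: h = 142.86 − 20.64 = 122.22 m.
Head difference: h(well G) − h(well D) = 120.11 − 122.22 = -2.11 m.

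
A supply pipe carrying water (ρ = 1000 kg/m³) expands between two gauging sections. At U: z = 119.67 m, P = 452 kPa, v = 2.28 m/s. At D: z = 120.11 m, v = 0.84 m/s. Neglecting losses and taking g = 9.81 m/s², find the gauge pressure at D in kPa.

P₂ ≈ 450 kPa

Pressure head at U: ψ₁ = P₁/(ρg) = 452×1000 / (1000 × 9.81) = 46.08 m.
Velocity heads: v₁²/2g = 2.28²/19.62 = 0.265 m; v₂²/2g = 0.84²/19.62 = 0.036 m.
Total head H = z₁ + ψ₁ + v₁²/2g = 119.67 + 46.08 + 0.265 = 166.01 m.
ψ₂ = H − z₂ − v₂²/2g = 166.01 − 120.11 − 0.036 = 45.86 m.
P₂ = ρgψ₂ = 1000 × 9.81 × 45.86 ≈ 450 kPa.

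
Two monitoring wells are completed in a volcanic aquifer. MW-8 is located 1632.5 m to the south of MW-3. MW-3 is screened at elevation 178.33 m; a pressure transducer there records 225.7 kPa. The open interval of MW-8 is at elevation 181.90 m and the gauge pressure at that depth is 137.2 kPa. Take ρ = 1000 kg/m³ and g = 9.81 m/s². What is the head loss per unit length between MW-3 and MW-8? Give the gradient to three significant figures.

Pressure head at MW-3: ψ = P/(ρg) = 225.7×1000 / (1000 × 9.81) = 23.01 m.
Total head at MW-3: h = z + ψ = 178.33 + 23.01 = 201.34 m.
Pressure head at MW-8: ψ = P/(ρg) = 137.2×1000 / (1000 × 9.81) = 13.99 m.
Total head at MW-8: h = z + ψ = 181.90 + 13.99 = 195.89 m.
Head difference: h(MW-3) − h(MW-8) = 201.34 − 195.89 = 5.45 m.
Hydraulic gradient: i = |Δh| / L = 5.45 / 1632.5 = 0.00334.

i ≈ 0.00334 m/m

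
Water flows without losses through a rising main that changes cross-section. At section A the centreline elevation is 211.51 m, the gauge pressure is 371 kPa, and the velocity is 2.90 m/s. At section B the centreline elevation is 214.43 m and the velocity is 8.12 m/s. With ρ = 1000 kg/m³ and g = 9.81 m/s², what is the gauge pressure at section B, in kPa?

Pressure head at A: ψ₁ = P₁/(ρg) = 371×1000 / (1000 × 9.81) = 37.82 m.
Velocity heads: v₁²/2g = 2.90²/19.62 = 0.429 m; v₂²/2g = 8.12²/19.62 = 3.361 m.
Total head H = z₁ + ψ₁ + v₁²/2g = 211.51 + 37.82 + 0.429 = 249.76 m.
ψ₂ = H − z₂ − v₂²/2g = 249.76 − 214.43 − 3.361 = 31.97 m.
P₂ = ρgψ₂ = 1000 × 9.81 × 31.97 ≈ 314 kPa.

P₂ ≈ 314 kPa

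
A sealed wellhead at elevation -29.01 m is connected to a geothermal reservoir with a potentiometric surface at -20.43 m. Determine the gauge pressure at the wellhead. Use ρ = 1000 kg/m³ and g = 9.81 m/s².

Head above the cap: Δh = -20.43 − (-29.01) = 8.58 m.
P = ρgΔh = 1000 × 9.81 × 8.58 = 84170 Pa ≈ 84.2 kPa.

P ≈ 84.2 kPa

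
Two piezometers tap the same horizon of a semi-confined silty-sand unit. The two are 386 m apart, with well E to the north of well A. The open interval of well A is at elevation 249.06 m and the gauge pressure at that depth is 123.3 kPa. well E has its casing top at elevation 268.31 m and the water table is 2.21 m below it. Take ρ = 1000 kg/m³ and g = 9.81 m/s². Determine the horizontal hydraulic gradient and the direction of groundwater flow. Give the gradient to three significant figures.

i ≈ 0.0116; groundwater flows toward the south

Pressure head at well A: ψ = P/(ρg) = 123.3×1000 / (1000 × 9.81) = 12.57 m.
Total head at well A: h = z + ψ = 249.06 + 12.57 = 261.63 m.
Total head at well E: h = 268.31 − 2.21 = 266.10 m.
Head difference: h(well A) − h(well E) = 261.63 − 266.10 = -4.47 m.
Hydraulic gradient: i = |Δh| / L = 4.47 / 386 = 0.0116.
Flow is from higher to lower head: from well E toward well A, i.e. toward the south.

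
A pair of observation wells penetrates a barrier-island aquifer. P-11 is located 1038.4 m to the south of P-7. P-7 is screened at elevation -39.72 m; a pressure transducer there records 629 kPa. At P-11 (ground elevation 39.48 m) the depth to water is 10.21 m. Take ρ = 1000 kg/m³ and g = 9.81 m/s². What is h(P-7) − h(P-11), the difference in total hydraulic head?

Pressure head at P-7: ψ = P/(ρg) = 629×1000 / (1000 × 9.81) = 64.12 m.
Total head at P-7: h = z + ψ = -39.72 + 64.12 = 24.40 m.
Total head at P-11: h = 39.48 − 10.21 = 29.27 m.
Head difference: h(P-7) − h(P-11) = 24.40 − 29.27 = -4.87 m.

Δh ≈ -4.87 m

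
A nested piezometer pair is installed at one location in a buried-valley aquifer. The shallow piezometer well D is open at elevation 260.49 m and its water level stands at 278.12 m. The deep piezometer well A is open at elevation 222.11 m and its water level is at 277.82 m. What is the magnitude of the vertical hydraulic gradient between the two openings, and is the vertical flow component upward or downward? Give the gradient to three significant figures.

|i_v| ≈ 0.00782; vertical flow is downward

Total head at well D: h = 278.12 m (water level in the standpipe).
Total head at well A: h = 277.82 m.
Δh = h(well D) − h(well A) = 278.12 − 277.82 = 0.30 m.
Vertical separation Δz = 260.49 − 222.11 = 38.38 m.
|i_v| = |Δh| / Δz = 0.30 / 38.38 = 0.00782.
Head is higher in the shallow piezometer, so vertical flow is downward (recharge condition).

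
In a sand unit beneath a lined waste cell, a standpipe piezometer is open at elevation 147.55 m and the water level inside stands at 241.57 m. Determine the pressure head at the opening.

Total head h = 241.57 m (the water-surface elevation in the piezometer).
Pressure head ψ = h − z = 241.57 − 147.55 = 94.02 m.

ψ ≈ 94.02 m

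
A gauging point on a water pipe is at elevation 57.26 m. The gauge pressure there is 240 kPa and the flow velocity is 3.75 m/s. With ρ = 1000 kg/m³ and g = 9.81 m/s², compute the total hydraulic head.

Pressure head ψ = P/(ρg) = 240×1000 / (1000 × 9.81) = 24.46 m.
Velocity head = v²/(2g) = 3.75² / (2 × 9.81) = 0.717 m.
h = z + ψ + v²/(2g) = 57.26 + 24.46 + 0.717 = 82.44 m.

h ≈ 82.44 m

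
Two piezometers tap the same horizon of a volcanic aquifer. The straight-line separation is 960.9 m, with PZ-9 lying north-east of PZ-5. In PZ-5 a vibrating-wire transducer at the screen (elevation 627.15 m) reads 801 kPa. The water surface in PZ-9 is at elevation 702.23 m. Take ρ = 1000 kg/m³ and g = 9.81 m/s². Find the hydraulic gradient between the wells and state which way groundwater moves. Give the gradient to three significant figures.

Pressure head at PZ-5: ψ = P/(ρg) = 801×1000 / (1000 × 9.81) = 81.65 m.
Total head at PZ-5: h = z + ψ = 627.15 + 81.65 = 708.80 m.
Total head at PZ-9: h = 702.23 m (water level in the piezometer is the total head).
Head difference: h(PZ-5) − h(PZ-9) = 708.80 − 702.23 = 6.57 m.
Hydraulic gradient: i = |Δh| / L = 6.57 / 960.9 = 0.00684.
Flow is from higher to lower head: from PZ-5 toward PZ-9, i.e. toward the north-east.

i ≈ 0.00684; groundwater flows toward the north-east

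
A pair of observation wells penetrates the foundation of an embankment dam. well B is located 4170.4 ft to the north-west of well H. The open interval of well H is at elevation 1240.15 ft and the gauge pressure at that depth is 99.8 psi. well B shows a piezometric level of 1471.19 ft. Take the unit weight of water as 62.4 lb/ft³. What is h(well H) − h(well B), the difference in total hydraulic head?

Δh ≈ -0.73 ft

Pressure head at well H: ψ = 144·P/γ = 144 × 99.8 / 62.4 = 230.31 ft.
Total head at well H: h = z + ψ = 1240.15 + 230.31 = 1470.46 ft.
Total head at well B: h = 1471.19 ft (water level in the piezometer is the total head).
Head difference: h(well H) − h(well B) = 1470.46 − 1471.19 = -0.73 ft.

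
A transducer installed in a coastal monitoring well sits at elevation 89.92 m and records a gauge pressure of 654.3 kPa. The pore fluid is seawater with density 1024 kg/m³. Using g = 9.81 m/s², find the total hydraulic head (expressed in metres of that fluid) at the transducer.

ψ = P/(ρg) = 654.3×1000 / (1024 × 9.81) = 65.13 m.
h = z + ψ = 89.92 + 65.13 = 155.05 m.

h ≈ 155.05 m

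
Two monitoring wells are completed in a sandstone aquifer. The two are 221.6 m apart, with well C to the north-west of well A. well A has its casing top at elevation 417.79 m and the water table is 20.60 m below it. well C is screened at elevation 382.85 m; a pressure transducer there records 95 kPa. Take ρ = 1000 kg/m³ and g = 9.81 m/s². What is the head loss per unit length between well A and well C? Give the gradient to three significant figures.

i ≈ 0.0210 m/m

Total head at well A: h = 417.79 − 20.60 = 397.19 m.
Pressure head at well C: ψ = P/(ρg) = 95×1000 / (1000 × 9.81) = 9.68 m.
Total head at well C: h = z + ψ = 382.85 + 9.68 = 392.53 m.
Head difference: h(well A) − h(well C) = 397.19 − 392.53 = 4.66 m.
Hydraulic gradient: i = |Δh| / L = 4.66 / 221.6 = 0.0210.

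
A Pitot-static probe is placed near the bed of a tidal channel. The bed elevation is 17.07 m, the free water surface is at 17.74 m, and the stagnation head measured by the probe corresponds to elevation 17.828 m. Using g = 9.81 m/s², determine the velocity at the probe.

Near the bed, under hydrostatic conditions, the piezometric head (z + ψ) equals the free-surface elevation, 17.74 m.
Velocity head = total − piezometric = 17.828 − 17.74 = 0.088 m.
v = √(2g·h_v) = √(2 × 9.81 × 0.088) = 1.31 m/s.

v ≈ 1.31 m/s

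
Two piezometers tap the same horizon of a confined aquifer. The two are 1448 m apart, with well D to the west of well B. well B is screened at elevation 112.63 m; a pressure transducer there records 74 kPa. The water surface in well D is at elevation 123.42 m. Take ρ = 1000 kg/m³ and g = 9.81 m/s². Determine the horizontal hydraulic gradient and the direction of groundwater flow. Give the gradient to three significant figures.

i ≈ 0.00224; groundwater flows toward the east

Pressure head at well B: ψ = P/(ρg) = 74×1000 / (1000 × 9.81) = 7.54 m.
Total head at well B: h = z + ψ = 112.63 + 7.54 = 120.17 m.
Total head at well D: h = 123.42 m (water level in the piezometer is the total head).
Head difference: h(well B) − h(well D) = 120.17 − 123.42 = -3.25 m.
Hydraulic gradient: i = |Δh| / L = 3.25 / 1448 = 0.00224.
Flow is from higher to lower head: from well D toward well B, i.e. toward the east.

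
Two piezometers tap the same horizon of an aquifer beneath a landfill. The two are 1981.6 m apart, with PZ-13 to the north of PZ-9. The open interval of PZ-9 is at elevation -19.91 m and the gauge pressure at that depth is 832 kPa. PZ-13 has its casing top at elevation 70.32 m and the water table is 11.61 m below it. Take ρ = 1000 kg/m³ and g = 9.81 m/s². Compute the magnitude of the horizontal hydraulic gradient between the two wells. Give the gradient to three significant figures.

Pressure head at PZ-9: ψ = P/(ρg) = 832×1000 / (1000 × 9.81) = 84.81 m.
Total head at PZ-9: h = z + ψ = -19.91 + 84.81 = 64.90 m.
Total head at PZ-13: h = 70.32 − 11.61 = 58.71 m.
Head difference: h(PZ-9) − h(PZ-13) = 64.90 − 58.71 = 6.19 m.
Hydraulic gradient: i = |Δh| / L = 6.19 / 1981.6 = 0.00312.

i ≈ 0.00312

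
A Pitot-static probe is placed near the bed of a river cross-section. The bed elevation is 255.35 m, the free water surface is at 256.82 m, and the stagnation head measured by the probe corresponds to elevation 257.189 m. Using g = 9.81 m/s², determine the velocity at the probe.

v ≈ 2.69 m/s

Near the bed, under hydrostatic conditions, the piezometric head (z + ψ) equals the free-surface elevation, 256.82 m.
Velocity head = total − piezometric = 257.189 − 256.82 = 0.369 m.
v = √(2g·h_v) = √(2 × 9.81 × 0.369) = 2.69 m/s.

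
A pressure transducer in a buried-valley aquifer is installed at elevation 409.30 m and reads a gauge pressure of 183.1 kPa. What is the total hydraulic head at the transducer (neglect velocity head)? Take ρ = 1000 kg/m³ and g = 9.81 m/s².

h ≈ 427.96 m

ψ = P/(ρg) = 183.1×1000 / (1000 × 9.81) = 18.66 m.
h = z + ψ = 409.30 + 18.66 = 427.96 m.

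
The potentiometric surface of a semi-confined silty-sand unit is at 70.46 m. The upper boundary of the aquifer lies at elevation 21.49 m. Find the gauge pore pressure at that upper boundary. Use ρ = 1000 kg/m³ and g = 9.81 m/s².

P ≈ 480 kPa

Pressure head at the aquifer top: ψ = h − z = 70.46 − 21.49 = 48.97 m.
P = ρgψ = 1000 × 9.81 × 48.97 = 480396 Pa ≈ 480 kPa.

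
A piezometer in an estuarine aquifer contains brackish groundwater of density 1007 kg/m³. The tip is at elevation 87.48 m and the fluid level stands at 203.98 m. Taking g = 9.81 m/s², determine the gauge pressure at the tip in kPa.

P ≈ 1150 kPa

Pressure head ψ = h − z = 203.98 − 87.48 = 116.50 m.
P = ρgψ = 1007 × 9.81 × 116.50 = 1150865 Pa ≈ 1150 kPa.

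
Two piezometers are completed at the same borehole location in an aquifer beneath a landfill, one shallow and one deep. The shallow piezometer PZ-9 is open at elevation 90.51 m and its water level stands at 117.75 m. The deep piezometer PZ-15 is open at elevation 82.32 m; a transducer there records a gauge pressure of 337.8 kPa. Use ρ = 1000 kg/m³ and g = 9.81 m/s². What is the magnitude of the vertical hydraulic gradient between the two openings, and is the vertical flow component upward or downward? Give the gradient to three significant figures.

|i_v| ≈ 0.122; vertical flow is downward

Total head at PZ-9: h = 117.75 m (water level in the standpipe).
Pressure head at PZ-15: ψ = P/(ρg) = 337.8×1000 / (1000 × 9.81) = 34.43 m.
Total head at PZ-15: h = z + ψ = 82.32 + 34.43 = 116.75 m.
Δh = h(PZ-9) − h(PZ-15) = 117.75 − 116.75 = 1.00 m.
Vertical separation Δz = 90.51 − 82.32 = 8.19 m.
|i_v| = |Δh| / Δz = 1.00 / 8.19 = 0.122.
Head is higher in the shallow piezometer, so vertical flow is downward (recharge condition).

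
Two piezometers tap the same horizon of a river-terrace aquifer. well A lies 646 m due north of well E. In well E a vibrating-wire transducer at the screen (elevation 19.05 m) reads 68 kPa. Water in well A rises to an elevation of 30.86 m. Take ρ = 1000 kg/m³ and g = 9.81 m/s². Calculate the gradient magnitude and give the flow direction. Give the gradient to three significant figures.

i ≈ 0.00755; groundwater flows toward the south

Pressure head at well E: ψ = P/(ρg) = 68×1000 / (1000 × 9.81) = 6.93 m.
Total head at well E: h = z + ψ = 19.05 + 6.93 = 25.98 m.
Total head at well A: h = 30.86 m (water level in the piezometer is the total head).
Head difference: h(well E) − h(well A) = 25.98 − 30.86 = -4.88 m.
Hydraulic gradient: i = |Δh| / L = 4.88 / 646 = 0.00755.
Flow is from higher to lower head: from well A toward well E, i.e. toward the south.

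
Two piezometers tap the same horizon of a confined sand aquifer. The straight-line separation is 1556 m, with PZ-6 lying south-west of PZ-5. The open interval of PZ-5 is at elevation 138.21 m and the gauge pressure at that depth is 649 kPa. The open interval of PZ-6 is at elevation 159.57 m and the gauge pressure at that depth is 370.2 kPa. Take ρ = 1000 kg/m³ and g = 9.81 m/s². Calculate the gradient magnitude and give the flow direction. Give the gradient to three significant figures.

Pressure head at PZ-5: ψ = P/(ρg) = 649×1000 / (1000 × 9.81) = 66.16 m.
Total head at PZ-5: h = z + ψ = 138.21 + 66.16 = 204.37 m.
Pressure head at PZ-6: ψ = P/(ρg) = 370.2×1000 / (1000 × 9.81) = 37.74 m.
Total head at PZ-6: h = z + ψ = 159.57 + 37.74 = 197.31 m.
Head difference: h(PZ-5) − h(PZ-6) = 204.37 − 197.31 = 7.06 m.
Hydraulic gradient: i = |Δh| / L = 7.06 / 1556 = 0.00454.
Flow is from higher to lower head: from PZ-5 toward PZ-6, i.e. toward the south-west.

i ≈ 0.00454; groundwater flows toward the south-west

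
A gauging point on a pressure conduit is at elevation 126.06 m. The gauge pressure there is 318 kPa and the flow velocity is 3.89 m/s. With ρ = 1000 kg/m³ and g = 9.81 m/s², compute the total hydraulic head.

Pressure head ψ = P/(ρg) = 318×1000 / (1000 × 9.81) = 32.42 m.
Velocity head = v²/(2g) = 3.89² / (2 × 9.81) = 0.771 m.
h = z + ψ + v²/(2g) = 126.06 + 32.42 + 0.771 = 159.25 m.

h ≈ 159.25 m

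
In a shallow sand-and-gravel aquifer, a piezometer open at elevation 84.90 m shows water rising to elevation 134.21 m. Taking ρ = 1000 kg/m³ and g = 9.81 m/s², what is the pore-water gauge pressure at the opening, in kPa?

P ≈ 484 kPa

Pressure head ψ = h − z = 134.21 − 84.90 = 49.31 m.
P = ρgψ = 1000 × 9.81 × 49.31 = 483731 Pa ≈ 484 kPa.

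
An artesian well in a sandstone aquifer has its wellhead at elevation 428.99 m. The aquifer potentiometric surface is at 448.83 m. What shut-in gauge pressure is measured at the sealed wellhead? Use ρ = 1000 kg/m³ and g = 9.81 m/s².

P ≈ 195 kPa

Head above the cap: Δh = 448.83 − 428.99 = 19.84 m.
P = ρgΔh = 1000 × 9.81 × 19.84 = 194630 Pa ≈ 195 kPa.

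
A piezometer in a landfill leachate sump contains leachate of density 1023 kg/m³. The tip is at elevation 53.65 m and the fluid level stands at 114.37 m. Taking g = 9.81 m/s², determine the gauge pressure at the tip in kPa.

P ≈ 609 kPa

Pressure head ψ = h − z = 114.37 − 53.65 = 60.72 m.
P = ρgψ = 1023 × 9.81 × 60.72 = 609363 Pa ≈ 609 kPa.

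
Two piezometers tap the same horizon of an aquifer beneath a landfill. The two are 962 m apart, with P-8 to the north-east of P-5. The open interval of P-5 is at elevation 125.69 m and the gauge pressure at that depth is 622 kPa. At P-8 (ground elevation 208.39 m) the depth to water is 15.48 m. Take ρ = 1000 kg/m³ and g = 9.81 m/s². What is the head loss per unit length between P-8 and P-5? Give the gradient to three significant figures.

i ≈ 0.00397 m/m

Pressure head at P-5: ψ = P/(ρg) = 622×1000 / (1000 × 9.81) = 63.40 m.
Total head at P-5: h = z + ψ = 125.69 + 63.40 = 189.09 m.
Total head at P-8: h = 208.39 − 15.48 = 192.91 m.
Head difference: h(P-5) − h(P-8) = 189.09 − 192.91 = -3.82 m.
Hydraulic gradient: i = |Δh| / L = 3.82 / 962 = 0.00397.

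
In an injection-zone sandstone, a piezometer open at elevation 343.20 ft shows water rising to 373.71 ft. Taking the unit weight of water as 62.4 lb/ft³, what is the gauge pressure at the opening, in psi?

P ≈ 13.2 psi

Pressure head ψ = h − z = 373.71 − 343.20 = 30.51 ft.
P = γ·ψ / 144 = 62.4 × 30.51 / 144 = 13.2 psi.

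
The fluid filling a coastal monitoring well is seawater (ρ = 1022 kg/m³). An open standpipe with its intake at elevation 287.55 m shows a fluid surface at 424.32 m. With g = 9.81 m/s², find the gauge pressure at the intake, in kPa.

Pressure head ψ = h − z = 424.32 − 287.55 = 136.77 m.
P = ρgψ = 1022 × 9.81 × 136.77 = 1371231 Pa ≈ 1370 kPa.

P ≈ 1370 kPa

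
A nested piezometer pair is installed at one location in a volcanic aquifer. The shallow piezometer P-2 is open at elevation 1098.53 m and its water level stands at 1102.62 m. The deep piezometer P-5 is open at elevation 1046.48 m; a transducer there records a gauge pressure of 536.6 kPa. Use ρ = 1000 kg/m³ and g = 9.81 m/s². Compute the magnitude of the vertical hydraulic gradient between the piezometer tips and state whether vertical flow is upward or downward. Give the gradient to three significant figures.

Total head at P-2: h = 1102.62 m (water level in the standpipe).
Pressure head at P-5: ψ = P/(ρg) = 536.6×1000 / (1000 × 9.81) = 54.70 m.
Total head at P-5: h = z + ψ = 1046.48 + 54.70 = 1101.18 m.
Δh = h(P-2) − h(P-5) = 1102.62 − 1101.18 = 1.44 m.
Vertical separation Δz = 1098.53 − 1046.48 = 52.05 m.
|i_v| = |Δh| / Δz = 1.44 / 52.05 = 0.0277.
Head is higher in the shallow piezometer, so vertical flow is downward (recharge condition).

|i_v| ≈ 0.0277; vertical flow is downward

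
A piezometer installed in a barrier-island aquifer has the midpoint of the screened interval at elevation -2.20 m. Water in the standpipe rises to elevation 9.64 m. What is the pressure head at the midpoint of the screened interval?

Total head h = 9.64 m (the water-surface elevation in the piezometer).
Pressure head ψ = h − z = 9.64 − (-2.20) = 11.84 m.

ψ ≈ 11.84 m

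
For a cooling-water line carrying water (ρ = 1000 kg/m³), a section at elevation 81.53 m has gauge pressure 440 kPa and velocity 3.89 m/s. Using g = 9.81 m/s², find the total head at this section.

h ≈ 127.15 m

Pressure head ψ = P/(ρg) = 440×1000 / (1000 × 9.81) = 44.85 m.
Velocity head = v²/(2g) = 3.89² / (2 × 9.81) = 0.771 m.
h = z + ψ + v²/(2g) = 81.53 + 44.85 + 0.771 = 127.15 m.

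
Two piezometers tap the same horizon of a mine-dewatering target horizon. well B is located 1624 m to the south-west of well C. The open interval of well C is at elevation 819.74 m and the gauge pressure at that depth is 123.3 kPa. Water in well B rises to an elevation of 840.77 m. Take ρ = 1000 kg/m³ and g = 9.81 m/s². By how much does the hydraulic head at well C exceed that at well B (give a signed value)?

Pressure head at well C: ψ = P/(ρg) = 123.3×1000 / (1000 × 9.81) = 12.57 m.
Total head at well C: h = z + ψ = 819.74 + 12.57 = 832.31 m.
Total head at well B: h = 840.77 m (water level in the piezometer is the total head).
Head difference: h(well C) − h(well B) = 832.31 − 840.77 = -8.46 m.

Δh ≈ -8.46 m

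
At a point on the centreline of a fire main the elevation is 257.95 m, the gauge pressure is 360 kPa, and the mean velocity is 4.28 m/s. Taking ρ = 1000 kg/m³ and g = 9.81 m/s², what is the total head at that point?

Pressure head ψ = P/(ρg) = 360×1000 / (1000 × 9.81) = 36.70 m.
Velocity head = v²/(2g) = 4.28² / (2 × 9.81) = 0.934 m.
h = z + ψ + v²/(2g) = 257.95 + 36.70 + 0.934 = 295.58 m.

h ≈ 295.58 m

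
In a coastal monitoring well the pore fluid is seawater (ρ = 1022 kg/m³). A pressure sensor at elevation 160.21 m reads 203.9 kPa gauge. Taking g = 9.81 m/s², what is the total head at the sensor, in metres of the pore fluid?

ψ = P/(ρg) = 203.9×1000 / (1022 × 9.81) = 20.34 m.
h = z + ψ = 160.21 + 20.34 = 180.55 m.

h ≈ 180.55 m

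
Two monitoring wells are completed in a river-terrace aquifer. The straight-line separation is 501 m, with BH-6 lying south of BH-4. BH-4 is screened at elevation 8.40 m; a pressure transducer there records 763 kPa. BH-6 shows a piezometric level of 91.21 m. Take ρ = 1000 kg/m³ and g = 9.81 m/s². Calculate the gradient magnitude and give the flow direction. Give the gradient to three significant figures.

i ≈ 0.0100; groundwater flows toward the north

Pressure head at BH-4: ψ = P/(ρg) = 763×1000 / (1000 × 9.81) = 77.78 m.
Total head at BH-4: h = z + ψ = 8.40 + 77.78 = 86.18 m.
Total head at BH-6: h = 91.21 m (water level in the piezometer is the total head).
Head difference: h(BH-4) − h(BH-6) = 86.18 − 91.21 = -5.03 m.
Hydraulic gradient: i = |Δh| / L = 5.03 / 501 = 0.0100.
Flow is from higher to lower head: from BH-6 toward BH-4, i.e. toward the north.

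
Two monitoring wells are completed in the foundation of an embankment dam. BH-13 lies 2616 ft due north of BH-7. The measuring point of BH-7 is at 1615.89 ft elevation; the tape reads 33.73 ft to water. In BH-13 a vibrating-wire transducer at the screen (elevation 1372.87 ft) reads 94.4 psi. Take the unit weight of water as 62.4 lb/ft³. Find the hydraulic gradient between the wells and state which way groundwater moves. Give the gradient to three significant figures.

i ≈ 0.00327; groundwater flows toward the south

Total head at BH-7: h = 1615.89 − 33.73 = 1582.16 ft.
Pressure head at BH-13: ψ = 144·P/γ = 144 × 94.4 / 62.4 = 217.85 ft.
Total head at BH-13: h = z + ψ = 1372.87 + 217.85 = 1590.72 ft.
Head difference: h(BH-7) − h(BH-13) = 1582.16 − 1590.72 = -8.56 ft.
Hydraulic gradient: i = |Δh| / L = 8.56 / 2616 = 0.00327.
Flow is from higher to lower head: from BH-13 toward BH-7, i.e. toward the south.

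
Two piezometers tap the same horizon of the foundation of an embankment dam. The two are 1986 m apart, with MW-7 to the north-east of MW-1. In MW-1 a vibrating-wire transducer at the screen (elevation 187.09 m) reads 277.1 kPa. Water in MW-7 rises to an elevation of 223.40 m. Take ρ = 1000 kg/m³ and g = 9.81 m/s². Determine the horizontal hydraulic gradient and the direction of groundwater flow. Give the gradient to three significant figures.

Pressure head at MW-1: ψ = P/(ρg) = 277.1×1000 / (1000 × 9.81) = 28.25 m.
Total head at MW-1: h = z + ψ = 187.09 + 28.25 = 215.34 m.
Total head at MW-7: h = 223.40 m (water level in the piezometer is the total head).
Head difference: h(MW-1) − h(MW-7) = 215.34 − 223.40 = -8.06 m.
Hydraulic gradient: i = |Δh| / L = 8.06 / 1986 = 0.00406.
Flow is from higher to lower head: from MW-7 toward MW-1, i.e. toward the south-west.

i ≈ 0.00406; groundwater flows toward the south-west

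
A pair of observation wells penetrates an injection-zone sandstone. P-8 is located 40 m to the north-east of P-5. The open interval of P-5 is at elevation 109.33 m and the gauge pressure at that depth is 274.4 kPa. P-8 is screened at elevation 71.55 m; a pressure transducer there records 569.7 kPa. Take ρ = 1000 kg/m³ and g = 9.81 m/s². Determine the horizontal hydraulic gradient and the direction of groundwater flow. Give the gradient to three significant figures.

i ≈ 0.192; groundwater flows toward the north-east

Pressure head at P-5: ψ = P/(ρg) = 274.4×1000 / (1000 × 9.81) = 27.97 m.
Total head at P-5: h = z + ψ = 109.33 + 27.97 = 137.30 m.
Pressure head at P-8: ψ = P/(ρg) = 569.7×1000 / (1000 × 9.81) = 58.07 m.
Total head at P-8: h = z + ψ = 71.55 + 58.07 = 129.62 m.
Head difference: h(P-5) − h(P-8) = 137.30 − 129.62 = 7.68 m.
Hydraulic gradient: i = |Δh| / L = 7.68 / 40 = 0.192.
Flow is from higher to lower head: from P-5 toward P-8, i.e. toward the north-east.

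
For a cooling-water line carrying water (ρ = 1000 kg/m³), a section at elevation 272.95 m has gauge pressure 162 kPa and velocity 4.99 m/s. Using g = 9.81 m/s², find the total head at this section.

h ≈ 290.73 m

Pressure head ψ = P/(ρg) = 162×1000 / (1000 × 9.81) = 16.51 m.
Velocity head = v²/(2g) = 4.99² / (2 × 9.81) = 1.269 m.
h = z + ψ + v²/(2g) = 272.95 + 16.51 + 1.269 = 290.73 m.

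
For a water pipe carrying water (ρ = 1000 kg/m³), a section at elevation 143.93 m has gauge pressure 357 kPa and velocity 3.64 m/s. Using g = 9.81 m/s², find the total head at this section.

Pressure head ψ = P/(ρg) = 357×1000 / (1000 × 9.81) = 36.39 m.
Velocity head = v²/(2g) = 3.64² / (2 × 9.81) = 0.675 m.
h = z + ψ + v²/(2g) = 143.93 + 36.39 + 0.675 = 181.00 m.

h ≈ 181.00 m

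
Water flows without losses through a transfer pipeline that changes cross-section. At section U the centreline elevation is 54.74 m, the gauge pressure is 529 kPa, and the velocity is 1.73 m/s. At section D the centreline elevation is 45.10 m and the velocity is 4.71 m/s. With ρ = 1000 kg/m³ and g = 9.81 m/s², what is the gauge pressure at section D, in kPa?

P₂ ≈ 614 kPa

Pressure head at U: ψ₁ = P₁/(ρg) = 529×1000 / (1000 × 9.81) = 53.92 m.
Velocity heads: v₁²/2g = 1.73²/19.62 = 0.153 m; v₂²/2g = 4.71²/19.62 = 1.131 m.
Total head H = z₁ + ψ₁ + v₁²/2g = 54.74 + 53.92 + 0.153 = 108.81 m.
ψ₂ = H − z₂ − v₂²/2g = 108.81 − 45.10 − 1.131 = 62.58 m.
P₂ = ρgψ₂ = 1000 × 9.81 × 62.58 ≈ 614 kPa.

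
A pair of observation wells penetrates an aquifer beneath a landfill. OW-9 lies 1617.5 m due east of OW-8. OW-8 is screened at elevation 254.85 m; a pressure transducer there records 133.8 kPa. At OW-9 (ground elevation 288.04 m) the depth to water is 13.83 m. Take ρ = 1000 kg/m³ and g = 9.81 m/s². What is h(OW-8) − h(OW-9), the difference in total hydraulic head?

Pressure head at OW-8: ψ = P/(ρg) = 133.8×1000 / (1000 × 9.81) = 13.64 m.
Total head at OW-8: h = z + ψ = 254.85 + 13.64 = 268.49 m.
Total head at OW-9: h = 288.04 − 13.83 = 274.21 m.
Head difference: h(OW-8) − h(OW-9) = 268.49 − 274.21 = -5.72 m.

Δh ≈ -5.72 m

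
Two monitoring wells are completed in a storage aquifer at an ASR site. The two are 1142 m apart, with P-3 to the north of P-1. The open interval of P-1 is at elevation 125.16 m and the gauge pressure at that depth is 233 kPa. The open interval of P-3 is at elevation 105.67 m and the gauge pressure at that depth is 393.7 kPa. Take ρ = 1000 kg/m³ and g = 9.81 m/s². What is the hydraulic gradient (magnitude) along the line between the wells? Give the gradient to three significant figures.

i ≈ 0.00272

Pressure head at P-1: ψ = P/(ρg) = 233×1000 / (1000 × 9.81) = 23.75 m.
Total head at P-1: h = z + ψ = 125.16 + 23.75 = 148.91 m.
Pressure head at P-3: ψ = P/(ρg) = 393.7×1000 / (1000 × 9.81) = 40.13 m.
Total head at P-3: h = z + ψ = 105.67 + 40.13 = 145.80 m.
Head difference: h(P-1) − h(P-3) = 148.91 − 145.80 = 3.11 m.
Hydraulic gradient: i = |Δh| / L = 3.11 / 1142 = 0.00272.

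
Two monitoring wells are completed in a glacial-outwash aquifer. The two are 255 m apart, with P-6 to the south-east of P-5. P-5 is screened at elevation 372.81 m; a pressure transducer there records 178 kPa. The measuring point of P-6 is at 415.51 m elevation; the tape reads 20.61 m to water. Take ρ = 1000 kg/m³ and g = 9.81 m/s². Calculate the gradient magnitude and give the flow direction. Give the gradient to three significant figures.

i ≈ 0.0155; groundwater flows toward the north-west

Pressure head at P-5: ψ = P/(ρg) = 178×1000 / (1000 × 9.81) = 18.14 m.
Total head at P-5: h = z + ψ = 372.81 + 18.14 = 390.95 m.
Total head at P-6: h = 415.51 − 20.61 = 394.90 m.
Head difference: h(P-5) − h(P-6) = 390.95 − 394.90 = -3.95 m.
Hydraulic gradient: i = |Δh| / L = 3.95 / 255 = 0.0155.
Flow is from higher to lower head: from P-6 toward P-5, i.e. toward the north-west.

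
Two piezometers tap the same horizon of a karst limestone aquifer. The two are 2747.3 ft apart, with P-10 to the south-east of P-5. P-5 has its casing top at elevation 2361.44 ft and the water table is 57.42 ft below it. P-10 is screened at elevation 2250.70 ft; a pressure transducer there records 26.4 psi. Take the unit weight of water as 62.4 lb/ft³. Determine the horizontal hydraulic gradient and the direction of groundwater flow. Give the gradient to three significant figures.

i ≈ 0.00277; groundwater flows toward the north-west

Total head at P-5: h = 2361.44 − 57.42 = 2304.02 ft.
Pressure head at P-10: ψ = 144·P/γ = 144 × 26.4 / 62.4 = 60.92 ft.
Total head at P-10: h = z + ψ = 2250.70 + 60.92 = 2311.62 ft.
Head difference: h(P-5) − h(P-10) = 2304.02 − 2311.62 = -7.60 ft.
Hydraulic gradient: i = |Δh| / L = 7.60 / 2747.3 = 0.00277.
Flow is from higher to lower head: from P-10 toward P-5, i.e. toward the north-west.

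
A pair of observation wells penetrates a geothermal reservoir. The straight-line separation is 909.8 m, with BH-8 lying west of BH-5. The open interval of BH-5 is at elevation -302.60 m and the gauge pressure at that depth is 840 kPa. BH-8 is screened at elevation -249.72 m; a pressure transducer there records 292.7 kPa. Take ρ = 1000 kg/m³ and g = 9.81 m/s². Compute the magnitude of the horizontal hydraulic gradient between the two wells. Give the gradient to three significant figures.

Pressure head at BH-5: ψ = P/(ρg) = 840×1000 / (1000 × 9.81) = 85.63 m.
Total head at BH-5: h = z + ψ = -302.60 + 85.63 = -216.97 m.
Pressure head at BH-8: ψ = P/(ρg) = 292.7×1000 / (1000 × 9.81) = 29.84 m.
Total head at BH-8: h = z + ψ = -249.72 + 29.84 = -219.88 m.
Head difference: h(BH-5) − h(BH-8) = -216.97 − (-219.88) = 2.91 m.
Hydraulic gradient: i = |Δh| / L = 2.91 / 909.8 = 0.00320.

i ≈ 0.00320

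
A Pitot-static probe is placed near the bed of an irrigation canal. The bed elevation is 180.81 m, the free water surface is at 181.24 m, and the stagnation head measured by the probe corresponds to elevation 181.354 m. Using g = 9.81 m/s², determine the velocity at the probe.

Near the bed, under hydrostatic conditions, the piezometric head (z + ψ) equals the free-surface elevation, 181.24 m.
Velocity head = total − piezometric = 181.354 − 181.24 = 0.114 m.
v = √(2g·h_v) = √(2 × 9.81 × 0.114) = 1.50 m/s.

v ≈ 1.50 m/s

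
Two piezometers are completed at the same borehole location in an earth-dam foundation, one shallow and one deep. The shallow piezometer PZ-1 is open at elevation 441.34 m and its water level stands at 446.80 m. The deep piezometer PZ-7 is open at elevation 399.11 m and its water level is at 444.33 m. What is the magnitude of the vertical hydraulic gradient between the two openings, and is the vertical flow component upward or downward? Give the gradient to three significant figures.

Total head at PZ-1: h = 446.80 m (water level in the standpipe).
Total head at PZ-7: h = 444.33 m.
Δh = h(PZ-1) − h(PZ-7) = 446.80 − 444.33 = 2.47 m.
Vertical separation Δz = 441.34 − 399.11 = 42.23 m.
|i_v| = |Δh| / Δz = 2.47 / 42.23 = 0.0585.
Head is higher in the shallow piezometer, so vertical flow is downward (recharge condition).

|i_v| ≈ 0.0585; vertical flow is downward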